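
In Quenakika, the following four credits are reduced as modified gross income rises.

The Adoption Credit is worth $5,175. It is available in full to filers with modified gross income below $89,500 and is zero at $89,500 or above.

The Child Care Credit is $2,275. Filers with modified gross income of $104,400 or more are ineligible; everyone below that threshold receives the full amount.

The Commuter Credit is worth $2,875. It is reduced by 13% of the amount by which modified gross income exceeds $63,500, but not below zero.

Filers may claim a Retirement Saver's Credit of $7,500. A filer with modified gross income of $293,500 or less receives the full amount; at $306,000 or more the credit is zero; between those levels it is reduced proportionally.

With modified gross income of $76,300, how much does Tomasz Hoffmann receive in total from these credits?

$16,161

Adoption Credit: $76,300 is below the $89,500 cutoff, so the full $5,175 applies.
Child Care Credit: $76,300 is below the $104,400 cutoff, so the full $2,275 applies.
Commuter Credit: 13% of the $12,800 excess over $63,500 is $1,664; credit = $2,875 − $1,664 = $1,211.
Retirement Saver's Credit: $76,300 is at or below the $293,500 threshold, so the full $7,500 applies.
Total: $5,175 + $2,275 + $1,211 + $7,500 = $16,161.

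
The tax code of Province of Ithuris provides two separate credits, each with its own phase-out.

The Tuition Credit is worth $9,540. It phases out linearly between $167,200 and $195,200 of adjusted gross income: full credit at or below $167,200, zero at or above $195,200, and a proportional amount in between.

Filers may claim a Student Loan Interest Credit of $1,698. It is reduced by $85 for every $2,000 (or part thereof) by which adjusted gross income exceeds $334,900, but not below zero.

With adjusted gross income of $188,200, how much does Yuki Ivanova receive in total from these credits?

Tuition Credit: $188,200 is $21,000 into a $28,000 phase-out range, leaving 7,000/28,000 of the credit: $9,540 × 7,000/28,000 = $2,385.
Student Loan Interest Credit: $188,200 is at or below the $334,900 threshold, so the full $1,698 applies.
Total: $2,385 + $1,698 = $4,083.

$4,083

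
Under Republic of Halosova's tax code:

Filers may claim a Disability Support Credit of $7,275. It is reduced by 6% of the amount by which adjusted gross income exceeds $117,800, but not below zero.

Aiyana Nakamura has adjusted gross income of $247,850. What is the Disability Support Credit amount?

Disability Support Credit: 6% of the $130,050 excess over $117,800 is $7,803 ≥ base, so the credit is $0.

$0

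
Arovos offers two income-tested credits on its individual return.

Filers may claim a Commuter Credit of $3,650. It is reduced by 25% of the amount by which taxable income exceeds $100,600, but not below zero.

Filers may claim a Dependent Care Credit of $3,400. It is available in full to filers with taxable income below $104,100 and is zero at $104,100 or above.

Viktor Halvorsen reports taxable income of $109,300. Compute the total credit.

$1,475

Commuter Credit: 25% of the $8,700 excess over $100,600 is $2,175; credit = $3,650 − $2,175 = $1,475.
Dependent Care Credit: $109,300 meets or exceeds the $104,100 cutoff, so the credit is $0.
Total: $1,475 + $0 = $1,475.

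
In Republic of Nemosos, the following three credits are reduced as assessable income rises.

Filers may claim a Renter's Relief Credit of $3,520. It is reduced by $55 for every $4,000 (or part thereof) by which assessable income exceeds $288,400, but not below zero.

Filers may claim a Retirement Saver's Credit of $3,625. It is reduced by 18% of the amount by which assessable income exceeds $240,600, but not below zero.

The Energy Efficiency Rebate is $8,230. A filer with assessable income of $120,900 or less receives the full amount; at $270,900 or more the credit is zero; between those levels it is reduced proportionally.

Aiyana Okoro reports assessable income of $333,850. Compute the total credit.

$2,860

Renter's Relief Credit: income exceeds $288,400 by $45,450, which is 12 full-or-partial $4,000 increments; reduction = 12 × $55 = $660, leaving $2,860.
Retirement Saver's Credit: 18% of the $93,250 excess over $240,600 is $16,785 ≥ base, so the credit is $0.
Energy Efficiency Rebate: $333,850 is at or above $270,900, so the credit is $0.
Total: $2,860 + $0 + $0 = $2,860.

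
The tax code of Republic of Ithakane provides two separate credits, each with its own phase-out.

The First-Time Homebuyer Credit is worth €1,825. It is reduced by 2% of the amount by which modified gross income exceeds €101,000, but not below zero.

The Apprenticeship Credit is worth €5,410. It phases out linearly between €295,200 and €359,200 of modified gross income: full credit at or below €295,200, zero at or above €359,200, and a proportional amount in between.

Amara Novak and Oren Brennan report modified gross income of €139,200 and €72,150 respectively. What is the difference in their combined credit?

Amara (€139,200): First-Time Homebuyer Credit: 2% of the €38,200 excess over €101,000 is €764; credit = €1,825 − €764 = €1,061. Apprenticeship Credit: €139,200 is at or below the €295,200 threshold, so the full €5,410 applies. total €1,061 + €5,410 = €6,471
Oren (€72,150): First-Time Homebuyer Credit: €72,150 is at or below the €101,000 threshold, so the full €1,825 applies. Apprenticeship Credit: €72,150 is at or below the €295,200 threshold, so the full €5,410 applies. total €1,825 + €5,410 = €7,235
Difference: |€6,471 − €7,235| = €764.

€764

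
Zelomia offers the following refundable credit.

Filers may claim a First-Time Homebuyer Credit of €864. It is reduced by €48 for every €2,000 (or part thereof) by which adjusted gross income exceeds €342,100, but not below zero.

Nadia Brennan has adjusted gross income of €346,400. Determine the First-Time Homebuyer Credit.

€720

First-Time Homebuyer Credit: income exceeds €342,100 by €4,300, which is 3 full-or-partial €2,000 increments; reduction = 3 × €48 = €144, leaving €720.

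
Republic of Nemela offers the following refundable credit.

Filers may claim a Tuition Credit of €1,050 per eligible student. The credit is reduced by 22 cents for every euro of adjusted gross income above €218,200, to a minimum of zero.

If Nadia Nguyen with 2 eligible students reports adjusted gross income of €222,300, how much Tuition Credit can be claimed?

Tuition Credit: base = 2 × €1,050 = €2,100. 22% of the €4,100 excess over €218,200 is €902; credit = €2,100 − €902 = €1,198.

€1,198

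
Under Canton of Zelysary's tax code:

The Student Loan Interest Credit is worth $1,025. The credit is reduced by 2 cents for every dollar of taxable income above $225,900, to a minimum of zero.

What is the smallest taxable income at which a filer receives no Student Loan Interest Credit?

$277,150

The credit falls by 2% of each dollar above $225,900, so it reaches zero when the excess is $1,025 / 2% = $51,250: income = $225,900 + $51,250 = $277,150.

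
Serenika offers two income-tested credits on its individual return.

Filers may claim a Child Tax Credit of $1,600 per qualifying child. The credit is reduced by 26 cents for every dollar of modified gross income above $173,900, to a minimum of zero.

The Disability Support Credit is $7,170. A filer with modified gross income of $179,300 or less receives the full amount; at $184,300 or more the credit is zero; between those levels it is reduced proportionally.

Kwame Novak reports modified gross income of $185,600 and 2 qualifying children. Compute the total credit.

Child Tax Credit: base = 2 × $1,600 = $3,200. 26% of the $11,700 excess over $173,900 is $3,042; credit = $3,200 − $3,042 = $158.
Disability Support Credit: $185,600 is at or above $184,300, so the credit is $0.
Total: $158 + $0 = $158.

$158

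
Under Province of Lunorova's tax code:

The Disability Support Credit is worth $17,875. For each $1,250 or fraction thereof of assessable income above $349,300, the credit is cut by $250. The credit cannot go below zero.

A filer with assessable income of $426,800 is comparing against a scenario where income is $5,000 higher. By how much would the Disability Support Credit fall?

$1,000

At $426,800 — income exceeds $349,300 by $77,500, which is 62 full-or-partial $1,250 increments; reduction = 62 × $250 = $15,500, leaving $2,375.
At $431,800 — income exceeds $349,300 by $82,500, which is 66 full-or-partial $1,250 increments; reduction = 66 × $250 = $16,500, leaving $1,375.
Lost: $2,375 − $1,375 = $1,000.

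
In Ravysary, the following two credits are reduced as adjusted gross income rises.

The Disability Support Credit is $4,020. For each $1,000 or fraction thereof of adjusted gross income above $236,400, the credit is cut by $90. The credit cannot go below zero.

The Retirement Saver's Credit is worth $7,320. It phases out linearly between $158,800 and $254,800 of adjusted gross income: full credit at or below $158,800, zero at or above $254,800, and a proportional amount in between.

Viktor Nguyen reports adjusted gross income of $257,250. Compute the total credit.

$2,130

Disability Support Credit: income exceeds $236,400 by $20,850, which is 21 full-or-partial $1,000 increments; reduction = 21 × $90 = $1,890, leaving $2,130.
Retirement Saver's Credit: $257,250 is at or above $254,800, so the credit is $0.
Total: $2,130 + $0 = $2,130.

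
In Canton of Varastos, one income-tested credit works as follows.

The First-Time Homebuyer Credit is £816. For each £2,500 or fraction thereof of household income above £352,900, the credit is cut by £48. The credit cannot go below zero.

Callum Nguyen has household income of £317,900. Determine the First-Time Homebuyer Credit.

£816

First-Time Homebuyer Credit: £317,900 is at or below the £352,900 threshold, so the full £816 applies.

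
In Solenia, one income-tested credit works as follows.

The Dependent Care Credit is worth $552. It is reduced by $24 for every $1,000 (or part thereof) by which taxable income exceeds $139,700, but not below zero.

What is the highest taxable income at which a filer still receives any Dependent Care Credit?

$161,700

After 22 increments the reduction is 22 × $24 = $528, leaving $24; one more increment wipes it out. Increment 22 ends at excess 22 × $1,000 = $22,000, so the highest qualifying income is $139,700 + $22,000 = $161,700.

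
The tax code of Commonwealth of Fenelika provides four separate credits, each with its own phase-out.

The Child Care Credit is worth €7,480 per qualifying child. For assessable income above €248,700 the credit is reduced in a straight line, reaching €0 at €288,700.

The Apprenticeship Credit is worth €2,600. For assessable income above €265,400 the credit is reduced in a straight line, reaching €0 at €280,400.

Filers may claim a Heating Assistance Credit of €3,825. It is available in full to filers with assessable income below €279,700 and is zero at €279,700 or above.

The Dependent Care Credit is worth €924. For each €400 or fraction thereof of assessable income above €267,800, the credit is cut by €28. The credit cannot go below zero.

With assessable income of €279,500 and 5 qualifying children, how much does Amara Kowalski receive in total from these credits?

€12,667

Child Care Credit: base = 5 × €7,480 = €37,400. €279,500 is €30,800 into a €40,000 phase-out range, leaving 9,200/40,000 of the credit: €37,400 × 9,200/40,000 = €8,602.
Apprenticeship Credit: €279,500 is €14,100 into a €15,000 phase-out range, leaving 900/15,000 of the credit: €2,600 × 900/15,000 = €156.
Heating Assistance Credit: €279,500 is below the €279,700 cutoff, so the full €3,825 applies.
Dependent Care Credit: income exceeds €267,800 by €11,700, which is 30 full-or-partial €400 increments; reduction = 30 × €28 = €840, leaving €84.
Total: €8,602 + €156 + €3,825 + €84 = €12,667.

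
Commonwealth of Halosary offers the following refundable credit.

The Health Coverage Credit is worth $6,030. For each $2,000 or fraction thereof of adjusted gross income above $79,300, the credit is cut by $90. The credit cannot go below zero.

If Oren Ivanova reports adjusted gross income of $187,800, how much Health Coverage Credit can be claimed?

Health Coverage Credit: income exceeds $79,300 by $108,500, which is 55 full-or-partial $2,000 increments; reduction = 55 × $90 = $4,950, leaving $1,080.

$1,080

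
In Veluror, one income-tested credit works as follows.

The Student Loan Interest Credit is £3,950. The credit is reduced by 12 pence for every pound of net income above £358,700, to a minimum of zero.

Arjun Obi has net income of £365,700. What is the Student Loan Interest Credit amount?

Student Loan Interest Credit: 12% of the £7,000 excess over £358,700 is £840; credit = £3,950 − £840 = £3,110.

£3,110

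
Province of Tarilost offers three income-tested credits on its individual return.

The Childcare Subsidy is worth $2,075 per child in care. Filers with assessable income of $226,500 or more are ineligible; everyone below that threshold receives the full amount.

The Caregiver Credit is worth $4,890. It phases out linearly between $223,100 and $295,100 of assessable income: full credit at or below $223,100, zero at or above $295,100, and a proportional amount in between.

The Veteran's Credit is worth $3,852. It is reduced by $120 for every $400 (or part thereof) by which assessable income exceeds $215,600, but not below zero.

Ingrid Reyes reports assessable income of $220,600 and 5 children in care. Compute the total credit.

$17,557

Childcare Subsidy: base = 5 × $2,075 = $10,375. $220,600 is below the $226,500 cutoff, so the full $10,375 applies.
Caregiver Credit: $220,600 is at or below the $223,100 threshold, so the full $4,890 applies.
Veteran's Credit: income exceeds $215,600 by $5,000, which is 13 full-or-partial $400 increments; reduction = 13 × $120 = $1,560, leaving $2,292.
Total: $10,375 + $4,890 + $2,292 = $17,557.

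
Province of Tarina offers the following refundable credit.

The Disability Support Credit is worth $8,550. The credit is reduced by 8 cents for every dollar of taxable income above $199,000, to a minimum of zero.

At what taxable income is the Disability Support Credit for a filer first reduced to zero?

$305,875

The credit falls by 8% of each dollar above $199,000, so it reaches zero when the excess is $8,550 / 8% = $106,875: income = $199,000 + $106,875 = $305,875.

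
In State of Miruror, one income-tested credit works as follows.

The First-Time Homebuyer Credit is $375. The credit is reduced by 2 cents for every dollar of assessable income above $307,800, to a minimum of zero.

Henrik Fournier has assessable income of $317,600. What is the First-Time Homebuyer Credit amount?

First-Time Homebuyer Credit: 2% of the $9,800 excess over $307,800 is $196; credit = $375 − $196 = $179.

$179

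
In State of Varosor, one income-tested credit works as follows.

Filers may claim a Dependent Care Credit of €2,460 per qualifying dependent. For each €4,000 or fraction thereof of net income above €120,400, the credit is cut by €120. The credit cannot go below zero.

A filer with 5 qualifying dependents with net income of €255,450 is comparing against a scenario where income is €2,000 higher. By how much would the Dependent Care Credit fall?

At €255,450 — base = 5 × €2,460 = €12,300. income exceeds €120,400 by €135,050, which is 34 full-or-partial €4,000 increments; reduction = 34 × €120 = €4,080, leaving €8,220.
At €257,450 — base = 5 × €2,460 = €12,300. income exceeds €120,400 by €137,050, which is 35 full-or-partial €4,000 increments; reduction = 35 × €120 = €4,200, leaving €8,100.
Lost: €8,220 − €8,100 = €120.

€120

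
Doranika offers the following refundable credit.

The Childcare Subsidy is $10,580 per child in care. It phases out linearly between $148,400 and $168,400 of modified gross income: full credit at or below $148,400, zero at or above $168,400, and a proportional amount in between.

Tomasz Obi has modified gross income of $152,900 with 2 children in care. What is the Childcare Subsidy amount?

Childcare Subsidy: base = 2 × $10,580 = $21,160. $152,900 is $4,500 into a $20,000 phase-out range, leaving 15,500/20,000 of the credit: $21,160 × 15,500/20,000 = $16,399.

$16,399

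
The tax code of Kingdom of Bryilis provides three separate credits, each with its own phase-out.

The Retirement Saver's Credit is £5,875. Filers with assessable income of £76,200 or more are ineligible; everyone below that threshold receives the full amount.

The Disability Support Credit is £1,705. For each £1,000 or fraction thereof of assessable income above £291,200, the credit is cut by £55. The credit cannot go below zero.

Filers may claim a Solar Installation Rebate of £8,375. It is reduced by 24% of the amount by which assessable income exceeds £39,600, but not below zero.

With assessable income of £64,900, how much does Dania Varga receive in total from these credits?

Retirement Saver's Credit: £64,900 is below the £76,200 cutoff, so the full £5,875 applies.
Disability Support Credit: £64,900 is at or below the £291,200 threshold, so the full £1,705 applies.
Solar Installation Rebate: 24% of the £25,300 excess over £39,600 is £6,072; credit = £8,375 − £6,072 = £2,303.
Total: £5,875 + £1,705 + £2,303 = £9,883.

£9,883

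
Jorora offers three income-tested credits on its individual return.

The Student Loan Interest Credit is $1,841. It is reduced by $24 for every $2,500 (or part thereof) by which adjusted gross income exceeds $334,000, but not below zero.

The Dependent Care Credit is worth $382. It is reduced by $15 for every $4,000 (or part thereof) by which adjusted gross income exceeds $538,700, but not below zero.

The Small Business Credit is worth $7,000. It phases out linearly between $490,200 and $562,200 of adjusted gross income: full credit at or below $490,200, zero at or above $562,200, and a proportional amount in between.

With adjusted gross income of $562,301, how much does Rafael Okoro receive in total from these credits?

Student Loan Interest Credit: income exceeds $334,000 by $228,301 → 92 increments × $24 = $2,208 ≥ base, so the credit is $0.
Dependent Care Credit: income exceeds $538,700 by $23,601, which is 6 full-or-partial $4,000 increments; reduction = 6 × $15 = $90, leaving $292.
Small Business Credit: $562,301 is at or above $562,200, so the credit is $0.
Total: $0 + $292 + $0 = $292.

$292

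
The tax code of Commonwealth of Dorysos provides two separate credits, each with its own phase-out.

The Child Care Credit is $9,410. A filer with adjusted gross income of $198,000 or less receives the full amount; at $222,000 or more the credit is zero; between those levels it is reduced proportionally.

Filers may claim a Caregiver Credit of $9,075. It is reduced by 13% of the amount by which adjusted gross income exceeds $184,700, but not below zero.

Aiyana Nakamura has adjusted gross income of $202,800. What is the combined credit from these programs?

Child Care Credit: $202,800 is $4,800 into a $24,000 phase-out range, leaving 19,200/24,000 of the credit: $9,410 × 19,200/24,000 = $7,528.
Caregiver Credit: 13% of the $18,100 excess over $184,700 is $2,353; credit = $9,075 − $2,353 = $6,722.
Total: $7,528 + $6,722 = $14,250.

$14,250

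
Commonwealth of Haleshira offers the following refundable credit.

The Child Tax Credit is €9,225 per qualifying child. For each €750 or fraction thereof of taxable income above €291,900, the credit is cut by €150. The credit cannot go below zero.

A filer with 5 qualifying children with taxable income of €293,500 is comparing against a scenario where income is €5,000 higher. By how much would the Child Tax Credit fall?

At €293,500 — base = 5 × €9,225 = €46,125. income exceeds €291,900 by €1,600, which is 3 full-or-partial €750 increments; reduction = 3 × €150 = €450, leaving €45,675.
At €298,500 — base = 5 × €9,225 = €46,125. income exceeds €291,900 by €6,600, which is 9 full-or-partial €750 increments; reduction = 9 × €150 = €1,350, leaving €44,775.
Lost: €45,675 − €44,775 = €900.

€900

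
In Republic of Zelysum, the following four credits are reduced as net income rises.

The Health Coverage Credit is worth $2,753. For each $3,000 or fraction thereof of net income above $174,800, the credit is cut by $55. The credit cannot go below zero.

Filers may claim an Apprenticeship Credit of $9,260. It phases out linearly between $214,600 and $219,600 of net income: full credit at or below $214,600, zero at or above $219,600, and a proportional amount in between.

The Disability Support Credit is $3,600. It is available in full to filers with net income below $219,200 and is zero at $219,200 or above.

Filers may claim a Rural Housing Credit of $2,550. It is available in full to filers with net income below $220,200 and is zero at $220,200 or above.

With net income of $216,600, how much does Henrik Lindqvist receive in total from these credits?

$13,689

Health Coverage Credit: income exceeds $174,800 by $41,800, which is 14 full-or-partial $3,000 increments; reduction = 14 × $55 = $770, leaving $1,983.
Apprenticeship Credit: $216,600 is $2,000 into a $5,000 phase-out range, leaving 3,000/5,000 of the credit: $9,260 × 3,000/5,000 = $5,556.
Disability Support Credit: $216,600 is below the $219,200 cutoff, so the full $3,600 applies.
Rural Housing Credit: $216,600 is below the $220,200 cutoff, so the full $2,550 applies.
Total: $1,983 + $5,556 + $3,600 + $2,550 = $13,689.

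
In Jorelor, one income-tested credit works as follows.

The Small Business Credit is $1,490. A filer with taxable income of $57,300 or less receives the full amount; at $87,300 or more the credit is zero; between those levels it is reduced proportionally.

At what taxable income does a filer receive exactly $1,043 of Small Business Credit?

$66,300

$1,043 is 1,043/1,490 of the full $1,490, so 447/1,490 of the $30,000 range has been used: income = $57,300 + $30,000 × 447/1,490 = $66,300.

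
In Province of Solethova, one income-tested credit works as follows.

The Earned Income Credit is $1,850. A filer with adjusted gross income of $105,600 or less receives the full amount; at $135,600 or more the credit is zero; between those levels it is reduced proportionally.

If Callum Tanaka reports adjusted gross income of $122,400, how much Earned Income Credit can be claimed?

$814

Earned Income Credit: $122,400 is $16,800 into a $30,000 phase-out range, leaving 13,200/30,000 of the credit: $1,850 × 13,200/30,000 = $814.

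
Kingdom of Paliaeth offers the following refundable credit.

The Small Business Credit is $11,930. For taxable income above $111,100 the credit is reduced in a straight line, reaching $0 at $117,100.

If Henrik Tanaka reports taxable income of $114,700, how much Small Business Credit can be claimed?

Small Business Credit: $114,700 is $3,600 into a $6,000 phase-out range, leaving 2,400/6,000 of the credit: $11,930 × 2,400/6,000 = $4,772.

$4,772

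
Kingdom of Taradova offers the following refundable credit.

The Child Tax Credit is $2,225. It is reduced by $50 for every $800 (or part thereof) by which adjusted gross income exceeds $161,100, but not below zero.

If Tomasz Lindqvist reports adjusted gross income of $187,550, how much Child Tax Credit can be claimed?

$525

Child Tax Credit: income exceeds $161,100 by $26,450, which is 34 full-or-partial $800 increments; reduction = 34 × $50 = $1,700, leaving $525.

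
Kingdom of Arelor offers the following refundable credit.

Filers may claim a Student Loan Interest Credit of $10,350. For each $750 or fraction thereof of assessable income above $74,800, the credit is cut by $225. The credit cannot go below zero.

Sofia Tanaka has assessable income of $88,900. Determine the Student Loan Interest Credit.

Student Loan Interest Credit: income exceeds $74,800 by $14,100, which is 19 full-or-partial $750 increments; reduction = 19 × $225 = $4,275, leaving $6,075.

$6,075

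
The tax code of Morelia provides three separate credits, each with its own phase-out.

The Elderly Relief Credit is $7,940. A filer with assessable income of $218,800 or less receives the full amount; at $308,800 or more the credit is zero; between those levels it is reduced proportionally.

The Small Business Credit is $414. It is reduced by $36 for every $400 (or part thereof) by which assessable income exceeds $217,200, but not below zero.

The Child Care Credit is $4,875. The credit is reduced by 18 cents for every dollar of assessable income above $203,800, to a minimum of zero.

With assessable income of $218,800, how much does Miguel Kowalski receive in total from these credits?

$10,385

Elderly Relief Credit: $218,800 is at or below the $218,800 threshold, so the full $7,940 applies.
Small Business Credit: income exceeds $217,200 by $1,600, which is 4 full-or-partial $400 increments; reduction = 4 × $36 = $144, leaving $270.
Child Care Credit: 18% of the $15,000 excess over $203,800 is $2,700; credit = $4,875 − $2,700 = $2,175.
Total: $7,940 + $270 + $2,175 = $10,385.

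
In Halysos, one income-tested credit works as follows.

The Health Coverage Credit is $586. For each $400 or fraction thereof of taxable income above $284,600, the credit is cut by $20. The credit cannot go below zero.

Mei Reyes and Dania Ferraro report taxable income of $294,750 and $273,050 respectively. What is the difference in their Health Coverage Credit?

$520

Mei ($294,750): Health Coverage Credit: income exceeds $284,600 by $10,150, which is 26 full-or-partial $400 increments; reduction = 26 × $20 = $520, leaving $66.
Dania ($273,050): Health Coverage Credit: $273,050 is at or below the $284,600 threshold, so the full $586 applies.
Difference: |$66 − $586| = $520.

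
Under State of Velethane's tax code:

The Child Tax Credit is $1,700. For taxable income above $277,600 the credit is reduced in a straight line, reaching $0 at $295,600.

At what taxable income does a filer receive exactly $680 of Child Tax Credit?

$680 is 680/1,700 of the full $1,700, so 1,020/1,700 of the $18,000 range has been used: income = $277,600 + $18,000 × 1,020/1,700 = $288,400.

$288,400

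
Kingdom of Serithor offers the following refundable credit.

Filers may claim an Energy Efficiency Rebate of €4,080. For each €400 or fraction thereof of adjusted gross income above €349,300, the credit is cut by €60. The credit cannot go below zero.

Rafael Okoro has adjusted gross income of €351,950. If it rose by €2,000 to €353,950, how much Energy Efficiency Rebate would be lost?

€300

At €351,950 — income exceeds €349,300 by €2,650, which is 7 full-or-partial €400 increments; reduction = 7 × €60 = €420, leaving €3,660.
At €353,950 — income exceeds €349,300 by €4,650, which is 12 full-or-partial €400 increments; reduction = 12 × €60 = €720, leaving €3,360.
Lost: €3,660 − €3,360 = €300.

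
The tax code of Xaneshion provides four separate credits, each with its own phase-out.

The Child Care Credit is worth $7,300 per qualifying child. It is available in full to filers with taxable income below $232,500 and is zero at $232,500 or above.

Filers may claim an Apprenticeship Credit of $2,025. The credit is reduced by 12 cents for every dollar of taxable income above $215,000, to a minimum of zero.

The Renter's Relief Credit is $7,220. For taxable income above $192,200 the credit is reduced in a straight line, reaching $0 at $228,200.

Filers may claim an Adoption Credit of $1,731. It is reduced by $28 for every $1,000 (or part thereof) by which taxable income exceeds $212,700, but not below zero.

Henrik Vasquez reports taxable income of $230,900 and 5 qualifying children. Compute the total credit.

$37,816

Child Care Credit: base = 5 × $7,300 = $36,500. $230,900 is below the $232,500 cutoff, so the full $36,500 applies.
Apprenticeship Credit: 12% of the $15,900 excess over $215,000 is $1,908; credit = $2,025 − $1,908 = $117.
Renter's Relief Credit: $230,900 is at or above $228,200, so the credit is $0.
Adoption Credit: income exceeds $212,700 by $18,200, which is 19 full-or-partial $1,000 increments; reduction = 19 × $28 = $532, leaving $1,199.
Total: $36,500 + $117 + $0 + $1,199 = $37,816.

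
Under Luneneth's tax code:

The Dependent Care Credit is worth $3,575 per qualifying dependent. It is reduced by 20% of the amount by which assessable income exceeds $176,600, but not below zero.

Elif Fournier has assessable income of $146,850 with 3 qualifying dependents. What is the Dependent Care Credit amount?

$10,725

Dependent Care Credit: base = 3 × $3,575 = $10,725. $146,850 is at or below the $176,600 threshold, so the full $10,725 applies.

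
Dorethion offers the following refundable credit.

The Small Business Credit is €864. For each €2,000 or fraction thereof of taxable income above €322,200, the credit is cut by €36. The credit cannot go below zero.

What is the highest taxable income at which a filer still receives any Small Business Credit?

€368,200

After 23 increments the reduction is 23 × €36 = €828, leaving €36; one more increment wipes it out. Increment 23 ends at excess 23 × €2,000 = €46,000, so the highest qualifying income is €322,200 + €46,000 = €368,200.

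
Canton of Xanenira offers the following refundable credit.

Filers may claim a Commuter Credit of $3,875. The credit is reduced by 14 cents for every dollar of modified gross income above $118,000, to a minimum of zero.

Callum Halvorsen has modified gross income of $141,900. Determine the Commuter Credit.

Commuter Credit: 14% of the $23,900 excess over $118,000 is $3,346; credit = $3,875 − $3,346 = $529.

$529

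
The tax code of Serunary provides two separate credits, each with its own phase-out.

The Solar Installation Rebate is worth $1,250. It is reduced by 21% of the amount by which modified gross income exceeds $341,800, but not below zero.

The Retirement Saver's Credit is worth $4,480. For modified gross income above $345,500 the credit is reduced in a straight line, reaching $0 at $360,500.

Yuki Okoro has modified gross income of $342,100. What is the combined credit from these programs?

Solar Installation Rebate: 21% of the $300 excess over $341,800 is $63; credit = $1,250 − $63 = $1,187.
Retirement Saver's Credit: $342,100 is at or below the $345,500 threshold, so the full $4,480 applies.
Total: $1,187 + $4,480 = $5,667.

$5,667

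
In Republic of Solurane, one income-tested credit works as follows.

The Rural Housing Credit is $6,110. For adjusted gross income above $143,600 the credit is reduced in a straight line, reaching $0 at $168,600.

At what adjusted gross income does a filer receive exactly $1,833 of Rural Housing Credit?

$1,833 is 1,833/6,110 of the full $6,110, so 4,277/6,110 of the $25,000 range has been used: income = $143,600 + $25,000 × 4,277/6,110 = $161,100.

$161,100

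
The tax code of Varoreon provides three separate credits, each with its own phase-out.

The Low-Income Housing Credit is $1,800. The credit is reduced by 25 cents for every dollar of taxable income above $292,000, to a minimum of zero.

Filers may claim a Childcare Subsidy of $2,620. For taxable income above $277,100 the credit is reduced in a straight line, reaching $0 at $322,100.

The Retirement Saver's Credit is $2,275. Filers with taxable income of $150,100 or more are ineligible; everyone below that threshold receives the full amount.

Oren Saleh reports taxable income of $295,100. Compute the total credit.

Low-Income Housing Credit: 25% of the $3,100 excess over $292,000 is $775; credit = $1,800 − $775 = $1,025.
Childcare Subsidy: $295,100 is $18,000 into a $45,000 phase-out range, leaving 27,000/45,000 of the credit: $2,620 × 27,000/45,000 = $1,572.
Retirement Saver's Credit: $295,100 meets or exceeds the $150,100 cutoff, so the credit is $0.
Total: $1,025 + $1,572 + $0 = $2,597.

$2,597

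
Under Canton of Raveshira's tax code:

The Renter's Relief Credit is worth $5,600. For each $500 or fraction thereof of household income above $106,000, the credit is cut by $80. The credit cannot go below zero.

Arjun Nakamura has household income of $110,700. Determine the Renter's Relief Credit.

Renter's Relief Credit: income exceeds $106,000 by $4,700, which is 10 full-or-partial $500 increments; reduction = 10 × $80 = $800, leaving $4,800.

$4,800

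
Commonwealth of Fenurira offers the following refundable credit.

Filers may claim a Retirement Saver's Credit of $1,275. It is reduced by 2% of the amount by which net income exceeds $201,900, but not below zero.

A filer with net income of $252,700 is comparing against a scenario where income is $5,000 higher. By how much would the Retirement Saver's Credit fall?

At $252,700 — 2% of the $50,800 excess over $201,900 is $1,016; credit = $1,275 − $1,016 = $259.
At $257,700 — 2% of the $55,800 excess over $201,900 is $1,116; credit = $1,275 − $1,116 = $159.
Lost: $259 − $159 = $100.

$100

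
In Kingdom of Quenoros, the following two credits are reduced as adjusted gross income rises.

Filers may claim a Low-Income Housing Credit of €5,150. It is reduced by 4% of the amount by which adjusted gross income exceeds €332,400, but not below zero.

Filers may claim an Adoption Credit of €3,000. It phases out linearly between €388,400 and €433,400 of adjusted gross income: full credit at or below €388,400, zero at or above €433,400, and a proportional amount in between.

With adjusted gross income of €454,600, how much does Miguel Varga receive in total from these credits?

€262

Low-Income Housing Credit: 4% of the €122,200 excess over €332,400 is €4,888; credit = €5,150 − €4,888 = €262.
Adoption Credit: €454,600 is at or above €433,400, so the credit is €0.
Total: €262 + €0 = €262.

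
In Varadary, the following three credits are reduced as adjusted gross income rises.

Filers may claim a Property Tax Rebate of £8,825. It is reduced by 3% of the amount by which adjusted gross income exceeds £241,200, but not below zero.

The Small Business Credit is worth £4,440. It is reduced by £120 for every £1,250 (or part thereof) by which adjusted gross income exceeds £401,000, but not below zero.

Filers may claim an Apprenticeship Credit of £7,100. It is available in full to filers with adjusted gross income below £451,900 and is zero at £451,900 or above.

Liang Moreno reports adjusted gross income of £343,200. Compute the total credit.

£17,305

Property Tax Rebate: 3% of the £102,000 excess over £241,200 is £3,060; credit = £8,825 − £3,060 = £5,765.
Small Business Credit: £343,200 is at or below the £401,000 threshold, so the full £4,440 applies.
Apprenticeship Credit: £343,200 is below the £451,900 cutoff, so the full £7,100 applies.
Total: £5,765 + £4,440 + £7,100 = £17,305.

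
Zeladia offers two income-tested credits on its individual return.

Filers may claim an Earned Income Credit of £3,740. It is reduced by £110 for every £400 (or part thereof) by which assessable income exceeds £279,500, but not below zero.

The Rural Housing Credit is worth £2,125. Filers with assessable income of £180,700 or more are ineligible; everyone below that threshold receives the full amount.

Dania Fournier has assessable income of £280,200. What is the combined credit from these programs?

Earned Income Credit: income exceeds £279,500 by £700, which is 2 full-or-partial £400 increments; reduction = 2 × £110 = £220, leaving £3,520.
Rural Housing Credit: £280,200 meets or exceeds the £180,700 cutoff, so the credit is £0.
Total: £3,520 + £0 = £3,520.

£3,520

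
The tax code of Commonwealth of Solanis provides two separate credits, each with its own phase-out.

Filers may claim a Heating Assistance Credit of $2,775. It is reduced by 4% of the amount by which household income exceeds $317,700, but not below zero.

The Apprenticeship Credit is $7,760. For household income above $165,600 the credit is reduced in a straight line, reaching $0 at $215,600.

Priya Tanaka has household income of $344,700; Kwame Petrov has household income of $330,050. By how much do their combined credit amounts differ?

$586

Priya ($344,700): Heating Assistance Credit: 4% of the $27,000 excess over $317,700 is $1,080; credit = $2,775 − $1,080 = $1,695. Apprenticeship Credit: $344,700 is at or above $215,600, so the credit is $0. total $1,695 + $0 = $1,695
Kwame ($330,050): Heating Assistance Credit: 4% of the $12,350 excess over $317,700 is $494; credit = $2,775 − $494 = $2,281. Apprenticeship Credit: $330,050 is at or above $215,600, so the credit is $0. total $2,281 + $0 = $2,281
Difference: |$1,695 − $2,281| = $586.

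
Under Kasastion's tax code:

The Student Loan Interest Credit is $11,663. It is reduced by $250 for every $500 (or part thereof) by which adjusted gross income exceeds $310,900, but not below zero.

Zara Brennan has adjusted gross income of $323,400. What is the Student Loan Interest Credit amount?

$5,413

Student Loan Interest Credit: income exceeds $310,900 by $12,500, which is 25 full-or-partial $500 increments; reduction = 25 × $250 = $6,250, leaving $5,413.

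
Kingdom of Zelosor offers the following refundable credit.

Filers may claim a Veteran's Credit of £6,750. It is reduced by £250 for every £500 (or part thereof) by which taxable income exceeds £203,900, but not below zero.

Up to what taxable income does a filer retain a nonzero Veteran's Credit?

£216,900

After 26 increments the reduction is 26 × £250 = £6,500, leaving £250; one more increment wipes it out. Increment 26 ends at excess 26 × £500 = £13,000, so the highest qualifying income is £203,900 + £13,000 = £216,900.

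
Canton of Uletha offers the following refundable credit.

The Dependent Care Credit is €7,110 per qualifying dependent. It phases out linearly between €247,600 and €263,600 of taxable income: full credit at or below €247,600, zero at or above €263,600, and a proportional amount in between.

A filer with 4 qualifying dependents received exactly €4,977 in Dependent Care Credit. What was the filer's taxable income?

Full credit = 4 × €7,110 = €28,440.
€4,977 is 4,977/28,440 of the full €28,440, so 23,463/28,440 of the €16,000 range has been used: income = €247,600 + €16,000 × 23,463/28,440 = €260,800.

€260,800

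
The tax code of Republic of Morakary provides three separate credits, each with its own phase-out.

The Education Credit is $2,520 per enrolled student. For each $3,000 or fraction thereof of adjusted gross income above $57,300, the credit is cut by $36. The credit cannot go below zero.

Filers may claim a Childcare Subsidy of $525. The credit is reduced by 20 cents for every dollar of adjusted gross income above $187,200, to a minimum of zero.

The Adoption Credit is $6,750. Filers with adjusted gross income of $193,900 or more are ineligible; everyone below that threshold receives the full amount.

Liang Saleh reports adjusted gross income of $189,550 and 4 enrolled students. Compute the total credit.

Education Credit: base = 4 × $2,520 = $10,080. income exceeds $57,300 by $132,250, which is 45 full-or-partial $3,000 increments; reduction = 45 × $36 = $1,620, leaving $8,460.
Childcare Subsidy: 20% of the $2,350 excess over $187,200 is $470; credit = $525 − $470 = $55.
Adoption Credit: $189,550 is below the $193,900 cutoff, so the full $6,750 applies.
Total: $8,460 + $55 + $6,750 = $15,265.

$15,265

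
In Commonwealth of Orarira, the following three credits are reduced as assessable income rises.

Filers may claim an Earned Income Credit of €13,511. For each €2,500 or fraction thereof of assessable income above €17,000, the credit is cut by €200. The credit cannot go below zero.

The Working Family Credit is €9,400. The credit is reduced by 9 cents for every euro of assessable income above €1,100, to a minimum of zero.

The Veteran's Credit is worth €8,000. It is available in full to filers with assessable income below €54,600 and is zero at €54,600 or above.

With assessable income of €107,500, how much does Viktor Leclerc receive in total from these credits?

€6,111

Earned Income Credit: income exceeds €17,000 by €90,500, which is 37 full-or-partial €2,500 increments; reduction = 37 × €200 = €7,400, leaving €6,111.
Working Family Credit: 9% of the €106,400 excess over €1,100 is €9,576 ≥ base, so the credit is €0.
Veteran's Credit: €107,500 meets or exceeds the €54,600 cutoff, so the credit is €0.
Total: €6,111 + €0 + €0 = €6,111.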